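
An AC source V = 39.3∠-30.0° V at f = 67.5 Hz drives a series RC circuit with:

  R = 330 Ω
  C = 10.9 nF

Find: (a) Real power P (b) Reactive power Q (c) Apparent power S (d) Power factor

Step 1 — Angular frequency: ω = 2π·f = 2π·67.5 = 424.1 rad/s.
Step 2 — Component impedances:
  R: Z = R = 330 Ω
  C: Z = 1/(jωC) = -j/(ω·C) = 0 - j2.163e+05 Ω
Step 3 — Series combination: Z_total = R + C = 330 - j2.163e+05 Ω = 2.163e+05∠-89.9° Ω.
Step 4 — Source phasor: V = 39.3∠-30.0° V = 34.03 - j19.65 V.
Step 5 — Current: I = V / Z = 9.108e-05 + j0.0001572 A = 0.0001817∠59.9° A.
Step 6 — Complex power: S = V·I* = 1.089e-05 - j0.00714 VA.
Step 7 — Real power: P = Re(S) = 1.089e-05 W.
Step 8 — Reactive power: Q = Im(S) = -0.00714 VAR.
Step 9 — Apparent power: |S| = 0.00714 VA.
Step 10 — Power factor: PF = P/|S| = 0.001526 (leading).

(a) P = 1.089e-05 W  (b) Q = -0.00714 VAR  (c) S = 0.00714 VA  (d) PF = 0.001526 (leading)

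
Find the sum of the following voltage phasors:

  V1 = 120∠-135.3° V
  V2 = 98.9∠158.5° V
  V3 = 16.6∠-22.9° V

Step 1 — Convert each phasor to rectangular form:
  V1 = 120·(cos(-135.3°) + j·sin(-135.3°)) = -85.3 - j84.41 V
  V2 = 98.9·(cos(158.5°) + j·sin(158.5°)) = -92.02 + j36.25 V
  V3 = 16.6·(cos(-22.9°) + j·sin(-22.9°)) = 15.29 - j6.459 V
Step 2 — Sum components: V_total = -162 - j54.62 V.
Step 3 — Convert to polar: |V_total| = 171 V, ∠V_total = -161.4°.

V_total = 171∠-161.4° V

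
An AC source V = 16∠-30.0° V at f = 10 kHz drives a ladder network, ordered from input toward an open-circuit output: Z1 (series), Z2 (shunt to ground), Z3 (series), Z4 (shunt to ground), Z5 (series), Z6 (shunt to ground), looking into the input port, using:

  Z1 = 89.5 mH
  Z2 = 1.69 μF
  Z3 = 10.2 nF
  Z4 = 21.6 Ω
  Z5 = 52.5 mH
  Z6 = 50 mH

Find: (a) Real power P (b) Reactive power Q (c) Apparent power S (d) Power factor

Step 1 — Angular frequency: ω = 2π·f = 2π·1e+04 = 6.283e+04 rad/s.
Step 2 — Component impedances:
  Z1: Z = jωL = j·6.283e+04·0.0895 = 0 + j5623 Ω
  Z2: Z = 1/(jωC) = -j/(ω·C) = 0 - j9.417 Ω
  Z3: Z = 1/(jωC) = -j/(ω·C) = 0 - j1560 Ω
  Z4: Z = R = 21.6 Ω
  Z5: Z = jωL = j·6.283e+04·0.0525 = 0 + j3299 Ω
  Z6: Z = jωL = j·6.283e+04·0.05 = 0 + j3142 Ω
Step 3 — Ladder network (open output): work backward from the far end, alternating series and parallel combinations. Z_in = 0.0007773 + j5614 Ω = 5614∠90.0° Ω.
Step 4 — Source phasor: V = 16∠-30.0° V = 13.86 - j8 V.
Step 5 — Current: I = V / Z = -0.001425 - j0.002468 A = 0.00285∠-120.0° A.
Step 6 — Complex power: S = V·I* = 6.314e-09 + j0.0456 VA.
Step 7 — Real power: P = Re(S) = 6.314e-09 W.
Step 8 — Reactive power: Q = Im(S) = 0.0456 VAR.
Step 9 — Apparent power: |S| = 0.0456 VA.
Step 10 — Power factor: PF = P/|S| = 1.385e-07 (lagging).

(a) P = 6.314e-09 W  (b) Q = 0.0456 VAR  (c) S = 0.0456 VA  (d) PF = 1.385e-07 (lagging)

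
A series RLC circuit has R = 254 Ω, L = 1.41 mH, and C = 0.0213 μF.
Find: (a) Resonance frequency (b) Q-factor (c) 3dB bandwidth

Step 1 — Resonance: ω₀ = 1/√(LC) = 1/√(0.00141·2.13e-08) = 1.825e+05 rad/s.
Step 2 — f₀ = ω₀/(2π) = 2.904e+04 Hz.
Step 3 — Series Q: Q = ω₀L/R = 1.825e+05·0.00141/254 = 1.013.
Step 4 — Bandwidth: Δω = ω₀/Q = 1.801e+05 rad/s; BW = Δω/(2π) = 2.867e+04 Hz.

(a) f₀ = 2.904e+04 Hz  (b) Q = 1.013  (c) BW = 2.867e+04 Hz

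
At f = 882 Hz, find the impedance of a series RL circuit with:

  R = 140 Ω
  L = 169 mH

Step 1 — Angular frequency: ω = 2π·f = 2π·882 = 5542 rad/s.
Step 2 — Component impedances:
  R: Z = R = 140 Ω
  L: Z = jωL = j·5542·0.169 = 0 + j936.6 Ω
Step 3 — Series combination: Z_total = R + L = 140 + j936.6 Ω = 947∠81.5° Ω.

Z = 140 + j936.6 Ω = 947∠81.5° Ω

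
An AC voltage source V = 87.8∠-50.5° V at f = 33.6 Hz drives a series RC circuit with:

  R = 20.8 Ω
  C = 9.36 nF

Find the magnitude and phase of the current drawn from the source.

Step 1 — Angular frequency: ω = 2π·f = 2π·33.6 = 211.1 rad/s.
Step 2 — Component impedances:
  R: Z = R = 20.8 Ω
  C: Z = 1/(jωC) = -j/(ω·C) = 0 - j5.061e+05 Ω
Step 3 — Series combination: Z_total = R + C = 20.8 - j5.061e+05 Ω = 5.061e+05∠-90.0° Ω.
Step 4 — Source phasor: V = 87.8∠-50.5° V = 55.85 - j67.75 V.
Step 5 — Ohm's law: I = V / Z_total = (55.85 - j67.75) / (20.8 - j5.061e+05) = 0.0001339 + j0.0001104 A.
Step 6 — Convert to polar: |I| = 0.0001735 A, ∠I = 39.5°.

I = 0.0001735∠39.5° A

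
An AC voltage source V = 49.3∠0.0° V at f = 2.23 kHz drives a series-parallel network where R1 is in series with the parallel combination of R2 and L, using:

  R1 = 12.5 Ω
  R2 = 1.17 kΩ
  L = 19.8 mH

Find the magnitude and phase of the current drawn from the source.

Step 1 — Angular frequency: ω = 2π·f = 2π·2230 = 1.401e+04 rad/s.
Step 2 — Component impedances:
  R1: Z = R = 12.5 Ω
  R2: Z = R = 1170 Ω
  L: Z = jωL = j·1.401e+04·0.0198 = 0 + j277.4 Ω
Step 3 — Parallel branch: R2 || L = 1/(1/R2 + 1/L) = 62.28 + j262.7 Ω.
Step 4 — Series with R1: Z_total = R1 + (R2 || L) = 74.78 + j262.7 Ω = 273.1∠74.1° Ω.
Step 5 — Source phasor: V = 49.3∠0.0° V = 49.3 V.
Step 6 — Ohm's law: I = V / Z_total = (49.3) / (74.78 + j262.7) = 0.04943 - j0.1736 A.
Step 7 — Convert to polar: |I| = 0.1805 A, ∠I = -74.1°.

I = 0.1805∠-74.1° A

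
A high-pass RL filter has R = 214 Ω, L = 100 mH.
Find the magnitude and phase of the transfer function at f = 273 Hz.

Step 1 — Angular frequency: ω = 2π·273 = 1715 rad/s.
Step 2 — Transfer function: H(jω) = jωL/(R + jωL).
Step 3 — Numerator jωL = j·171.5; denominator R + jωL = 214 + j171.5.
Step 4 — H = 0.3912 + j0.488.
Step 5 — Magnitude: |H| = 0.6254 (-4.1 dB); phase: φ = 51.3°.

|H| = 0.6254 (-4.1 dB), φ = 51.3°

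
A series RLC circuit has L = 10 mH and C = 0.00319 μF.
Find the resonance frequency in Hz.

Step 1 — Resonance condition Im(Z)=0 gives ω₀ = 1/√(LC).
Step 2 — ω₀ = 1/√(0.01·3.19e-09) = 1.771e+05 rad/s.
Step 3 — f₀ = ω₀/(2π) = 2.818e+04 Hz.

f₀ = 2.818e+04 Hz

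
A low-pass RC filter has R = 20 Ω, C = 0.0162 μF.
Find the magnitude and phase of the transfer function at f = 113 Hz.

Step 1 — Angular frequency: ω = 2π·113 = 710 rad/s.
Step 2 — Transfer function: H(jω) = 1/(1 + jωRC).
Step 3 — Denominator: 1 + jωRC = 1 + j·710·20·1.62e-08 = 1 + j0.00023.
Step 4 — H = 1 - j0.00023.
Step 5 — Magnitude: |H| = 1 (-0.0 dB); phase: φ = -0.0°.

|H| = 1 (-0.0 dB), φ = -0.0°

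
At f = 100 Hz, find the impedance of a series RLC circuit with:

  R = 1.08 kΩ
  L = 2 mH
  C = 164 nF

Step 1 — Angular frequency: ω = 2π·f = 2π·100 = 628.3 rad/s.
Step 2 — Component impedances:
  R: Z = R = 1080 Ω
  L: Z = jωL = j·628.3·0.002 = 0 + j1.257 Ω
  C: Z = 1/(jωC) = -j/(ω·C) = 0 - j9705 Ω
Step 3 — Series combination: Z_total = R + L + C = 1080 - j9703 Ω = 9763∠-83.6° Ω.

Z = 1080 - j9703 Ω = 9763∠-83.6° Ω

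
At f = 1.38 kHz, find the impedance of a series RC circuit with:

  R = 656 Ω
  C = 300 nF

Step 1 — Angular frequency: ω = 2π·f = 2π·1380 = 8671 rad/s.
Step 2 — Component impedances:
  R: Z = R = 656 Ω
  C: Z = 1/(jωC) = -j/(ω·C) = 0 - j384.4 Ω
Step 3 — Series combination: Z_total = R + C = 656 - j384.4 Ω = 760.3∠-30.4° Ω.

Z = 656 - j384.4 Ω = 760.3∠-30.4° Ω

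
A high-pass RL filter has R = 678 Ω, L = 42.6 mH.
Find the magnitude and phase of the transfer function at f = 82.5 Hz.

Step 1 — Angular frequency: ω = 2π·82.5 = 518.4 rad/s.
Step 2 — Transfer function: H(jω) = jωL/(R + jωL).
Step 3 — Numerator jωL = j·22.08; denominator R + jωL = 678 + j22.08.
Step 4 — H = 0.00106 + j0.03254.
Step 5 — Magnitude: |H| = 0.03255 (-29.7 dB); phase: φ = 88.1°.

|H| = 0.03255 (-29.7 dB), φ = 88.1°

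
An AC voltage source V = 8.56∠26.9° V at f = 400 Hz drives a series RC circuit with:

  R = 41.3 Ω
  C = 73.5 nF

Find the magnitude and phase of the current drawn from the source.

Step 1 — Angular frequency: ω = 2π·f = 2π·400 = 2513 rad/s.
Step 2 — Component impedances:
  R: Z = R = 41.3 Ω
  C: Z = 1/(jωC) = -j/(ω·C) = 0 - j5413 Ω
Step 3 — Series combination: Z_total = R + C = 41.3 - j5413 Ω = 5414∠-89.6° Ω.
Step 4 — Source phasor: V = 8.56∠26.9° V = 7.634 + j3.873 V.
Step 5 — Ohm's law: I = V / Z_total = (7.634 + j3.873) / (41.3 - j5413) = -0.0007046 + j0.001416 A.
Step 6 — Convert to polar: |I| = 0.001581 A, ∠I = 116.5°.

I = 0.001581∠116.5° A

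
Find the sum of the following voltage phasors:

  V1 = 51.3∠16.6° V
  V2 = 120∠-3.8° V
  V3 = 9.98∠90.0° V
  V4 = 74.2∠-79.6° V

Step 1 — Convert each phasor to rectangular form:
  V1 = 51.3·(cos(16.6°) + j·sin(16.6°)) = 49.16 + j14.66 V
  V2 = 120·(cos(-3.8°) + j·sin(-3.8°)) = 119.7 - j7.953 V
  V3 = 9.98·(cos(90.0°) + j·sin(90.0°)) = 0 + j9.98 V
  V4 = 74.2·(cos(-79.6°) + j·sin(-79.6°)) = 13.39 - j72.98 V
Step 2 — Sum components: V_total = 182.3 - j56.3 V.
Step 3 — Convert to polar: |V_total| = 190.8 V, ∠V_total = -17.2°.

V_total = 190.8∠-17.2° V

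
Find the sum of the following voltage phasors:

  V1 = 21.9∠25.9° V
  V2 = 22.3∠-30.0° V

Step 1 — Convert each phasor to rectangular form:
  V1 = 21.9·(cos(25.9°) + j·sin(25.9°)) = 19.7 + j9.566 V
  V2 = 22.3·(cos(-30.0°) + j·sin(-30.0°)) = 19.31 - j11.15 V
Step 2 — Sum components: V_total = 39.01 - j1.584 V.
Step 3 — Convert to polar: |V_total| = 39.04 V, ∠V_total = -2.3°.

V_total = 39.04∠-2.3° V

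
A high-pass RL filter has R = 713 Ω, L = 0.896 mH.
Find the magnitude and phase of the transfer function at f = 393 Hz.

Step 1 — Angular frequency: ω = 2π·393 = 2469 rad/s.
Step 2 — Transfer function: H(jω) = jωL/(R + jωL).
Step 3 — Numerator jωL = j·2.212; denominator R + jωL = 713 + j2.212.
Step 4 — H = 9.629e-06 + j0.003103.
Step 5 — Magnitude: |H| = 0.003103 (-50.2 dB); phase: φ = 89.8°.

|H| = 0.003103 (-50.2 dB), φ = 89.8°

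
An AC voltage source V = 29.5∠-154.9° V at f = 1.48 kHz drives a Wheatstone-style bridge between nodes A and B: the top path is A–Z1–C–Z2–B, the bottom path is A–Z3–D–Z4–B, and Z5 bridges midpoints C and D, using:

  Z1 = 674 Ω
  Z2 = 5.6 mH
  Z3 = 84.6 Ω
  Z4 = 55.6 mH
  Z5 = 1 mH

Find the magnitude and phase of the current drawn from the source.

Step 1 — Angular frequency: ω = 2π·f = 2π·1480 = 9299 rad/s.
Step 2 — Component impedances:
  Z1: Z = R = 674 Ω
  Z2: Z = jωL = j·9299·0.0056 = 0 + j52.08 Ω
  Z3: Z = R = 84.6 Ω
  Z4: Z = jωL = j·9299·0.0556 = 0 + j517 Ω
  Z5: Z = jωL = j·9299·0.001 = 0 + j9.299 Ω
Step 3 — Bridge requires nodal analysis (the Z5 bridge couples midpoints C and D, so the two paths cannot be reduced to a simple series/parallel combination). Setting node B to ground and injecting 1 A at node A, the 3-node admittance system at A, C, D solves to V_A = Z_AB = 75.24 + j53.12 Ω = 92.1∠35.2° Ω.
Step 4 — Source phasor: V = 29.5∠-154.9° V = -26.71 - j12.51 V.
Step 5 — Ohm's law: I = V / Z_total = (-26.71 - j12.51) / (75.24 + j53.12) = -0.3153 + j0.05631 A.
Step 6 — Convert to polar: |I| = 0.3203 A, ∠I = 169.9°.

I = 0.3203∠169.9° A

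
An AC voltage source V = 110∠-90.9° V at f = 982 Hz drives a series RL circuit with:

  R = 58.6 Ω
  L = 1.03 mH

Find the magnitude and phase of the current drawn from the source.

Step 1 — Angular frequency: ω = 2π·f = 2π·982 = 6170 rad/s.
Step 2 — Component impedances:
  R: Z = R = 58.6 Ω
  L: Z = jωL = j·6170·0.00103 = 0 + j6.355 Ω
Step 3 — Series combination: Z_total = R + L = 58.6 + j6.355 Ω = 58.94∠6.2° Ω.
Step 4 — Source phasor: V = 110∠-90.9° V = -1.728 - j110 V.
Step 5 — Ohm's law: I = V / Z_total = (-1.728 - j110) / (58.6 + j6.355) = -0.2303 - j1.852 A.
Step 6 — Convert to polar: |I| = 1.866 A, ∠I = -97.1°.

I = 1.866∠-97.1° A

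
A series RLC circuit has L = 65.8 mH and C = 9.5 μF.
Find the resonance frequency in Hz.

Step 1 — Resonance condition Im(Z)=0 gives ω₀ = 1/√(LC).
Step 2 — ω₀ = 1/√(0.0658·9.5e-06) = 1265 rad/s.
Step 3 — f₀ = ω₀/(2π) = 201.3 Hz.

f₀ = 201.3 Hz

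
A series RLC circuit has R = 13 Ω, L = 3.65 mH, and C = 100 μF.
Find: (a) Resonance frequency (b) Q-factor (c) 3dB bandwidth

Step 1 — Resonance: ω₀ = 1/√(LC) = 1/√(0.00365·0.0001) = 1655 rad/s.
Step 2 — f₀ = ω₀/(2π) = 263.4 Hz.
Step 3 — Series Q: Q = ω₀L/R = 1655·0.00365/13 = 0.4647.
Step 4 — Bandwidth: Δω = ω₀/Q = 3562 rad/s; BW = Δω/(2π) = 566.9 Hz.

(a) f₀ = 263.4 Hz  (b) Q = 0.4647  (c) BW = 566.9 Hz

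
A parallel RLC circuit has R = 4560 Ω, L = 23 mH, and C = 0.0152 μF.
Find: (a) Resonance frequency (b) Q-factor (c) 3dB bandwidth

Step 1 — Resonance: ω₀ = 1/√(LC) = 1/√(0.023·1.52e-08) = 5.348e+04 rad/s.
Step 2 — f₀ = ω₀/(2π) = 8512 Hz.
Step 3 — Parallel Q: Q = R/(ω₀L) = 4560/(5.348e+04·0.023) = 3.707.
Step 4 — Bandwidth: Δω = ω₀/Q = 1.443e+04 rad/s; BW = Δω/(2π) = 2296 Hz.

(a) f₀ = 8512 Hz  (b) Q = 3.707  (c) BW = 2296 Hz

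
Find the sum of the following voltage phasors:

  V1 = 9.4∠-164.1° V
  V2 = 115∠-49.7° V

Step 1 — Convert each phasor to rectangular form:
  V1 = 9.4·(cos(-164.1°) + j·sin(-164.1°)) = -9.04 - j2.575 V
  V2 = 115·(cos(-49.7°) + j·sin(-49.7°)) = 74.38 - j87.71 V
Step 2 — Sum components: V_total = 65.34 - j90.28 V.
Step 3 — Convert to polar: |V_total| = 111.4 V, ∠V_total = -54.1°.

V_total = 111.4∠-54.1° V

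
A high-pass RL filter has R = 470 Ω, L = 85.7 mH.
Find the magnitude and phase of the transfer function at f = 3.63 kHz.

Step 1 — Angular frequency: ω = 2π·3630 = 2.281e+04 rad/s.
Step 2 — Transfer function: H(jω) = jωL/(R + jωL).
Step 3 — Numerator jωL = j·1955; denominator R + jωL = 470 + j1955.
Step 4 — H = 0.9453 + j0.2273.
Step 5 — Magnitude: |H| = 0.9723 (-0.2 dB); phase: φ = 13.5°.

|H| = 0.9723 (-0.2 dB), φ = 13.5°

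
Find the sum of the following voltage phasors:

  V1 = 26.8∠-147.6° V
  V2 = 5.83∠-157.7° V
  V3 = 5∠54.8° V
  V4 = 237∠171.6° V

Step 1 — Convert each phasor to rectangular form:
  V1 = 26.8·(cos(-147.6°) + j·sin(-147.6°)) = -22.63 - j14.36 V
  V2 = 5.83·(cos(-157.7°) + j·sin(-157.7°)) = -5.394 - j2.212 V
  V3 = 5·(cos(54.8°) + j·sin(54.8°)) = 2.882 + j4.086 V
  V4 = 237·(cos(171.6°) + j·sin(171.6°)) = -234.5 + j34.62 V
Step 2 — Sum components: V_total = -259.6 + j22.14 V.
Step 3 — Convert to polar: |V_total| = 260.5 V, ∠V_total = 175.1°.

V_total = 260.5∠175.1° V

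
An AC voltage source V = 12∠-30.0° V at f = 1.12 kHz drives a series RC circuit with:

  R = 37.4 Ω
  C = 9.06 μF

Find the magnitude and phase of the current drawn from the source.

Step 1 — Angular frequency: ω = 2π·f = 2π·1120 = 7037 rad/s.
Step 2 — Component impedances:
  R: Z = R = 37.4 Ω
  C: Z = 1/(jωC) = -j/(ω·C) = 0 - j15.68 Ω
Step 3 — Series combination: Z_total = R + C = 37.4 - j15.68 Ω = 40.56∠-22.8° Ω.
Step 4 — Source phasor: V = 12∠-30.0° V = 10.39 - j6 V.
Step 5 — Ohm's law: I = V / Z_total = (10.39 - j6) / (37.4 - j15.68) = 0.2935 - j0.03733 A.
Step 6 — Convert to polar: |I| = 0.2959 A, ∠I = -7.2°.

I = 0.2959∠-7.2° A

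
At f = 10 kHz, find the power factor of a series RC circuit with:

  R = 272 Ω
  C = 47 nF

Step 1 — Angular frequency: ω = 2π·f = 2π·1e+04 = 6.283e+04 rad/s.
Step 2 — Component impedances:
  R: Z = R = 272 Ω
  C: Z = 1/(jωC) = -j/(ω·C) = 0 - j338.6 Ω
Step 3 — Series combination: Z_total = R + C = 272 - j338.6 Ω = 434.3∠-51.2° Ω.
Step 4 — Power factor: PF = cos(φ) = Re(Z)/|Z| = 272/434.34 = 0.6262.
Step 5 — Type: Im(Z) = -338.6 ⇒ leading (phase φ = -51.2°).

PF = 0.6262 (leading, φ = -51.2°)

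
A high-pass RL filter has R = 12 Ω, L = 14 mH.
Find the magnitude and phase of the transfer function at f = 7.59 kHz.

Step 1 — Angular frequency: ω = 2π·7590 = 4.769e+04 rad/s.
Step 2 — Transfer function: H(jω) = jωL/(R + jωL).
Step 3 — Numerator jωL = j·667.7; denominator R + jωL = 12 + j667.7.
Step 4 — H = 0.9997 + j0.01797.
Step 5 — Magnitude: |H| = 0.9998 (-0.0 dB); phase: φ = 1.0°.

|H| = 0.9998 (-0.0 dB), φ = 1.0°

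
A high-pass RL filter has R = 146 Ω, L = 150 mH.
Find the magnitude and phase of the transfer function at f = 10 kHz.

Step 1 — Angular frequency: ω = 2π·1e+04 = 6.283e+04 rad/s.
Step 2 — Transfer function: H(jω) = jωL/(R + jωL).
Step 3 — Numerator jωL = j·9425; denominator R + jωL = 146 + j9425.
Step 4 — H = 0.9998 + j0.01549.
Step 5 — Magnitude: |H| = 0.9999 (-0.0 dB); phase: φ = 0.9°.

|H| = 0.9999 (-0.0 dB), φ = 0.9°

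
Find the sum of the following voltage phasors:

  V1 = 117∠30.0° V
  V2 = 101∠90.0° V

Step 1 — Convert each phasor to rectangular form:
  V1 = 117·(cos(30.0°) + j·sin(30.0°)) = 101.3 + j58.5 V
  V2 = 101·(cos(90.0°) + j·sin(90.0°)) = 0 + j101 V
Step 2 — Sum components: V_total = 101.3 + j159.5 V.
Step 3 — Convert to polar: |V_total| = 189 V, ∠V_total = 57.6°.

V_total = 189∠57.6° V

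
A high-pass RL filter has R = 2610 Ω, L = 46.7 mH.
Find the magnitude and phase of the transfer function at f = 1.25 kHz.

Step 1 — Angular frequency: ω = 2π·1250 = 7854 rad/s.
Step 2 — Transfer function: H(jω) = jωL/(R + jωL).
Step 3 — Numerator jωL = j·366.8; denominator R + jωL = 2610 + j366.8.
Step 4 — H = 0.01937 + j0.1378.
Step 5 — Magnitude: |H| = 0.1392 (-17.1 dB); phase: φ = 82.0°.

|H| = 0.1392 (-17.1 dB), φ = 82.0°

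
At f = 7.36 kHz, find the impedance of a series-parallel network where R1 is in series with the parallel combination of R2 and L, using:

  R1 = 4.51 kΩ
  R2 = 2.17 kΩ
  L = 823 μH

Step 1 — Angular frequency: ω = 2π·f = 2π·7360 = 4.624e+04 rad/s.
Step 2 — Component impedances:
  R1: Z = R = 4510 Ω
  R2: Z = R = 2170 Ω
  L: Z = jωL = j·4.624e+04·0.000823 = 0 + j38.06 Ω
Step 3 — Parallel branch: R2 || L = 1/(1/R2 + 1/L) = 0.6673 + j38.05 Ω.
Step 4 — Series with R1: Z_total = R1 + (R2 || L) = 4511 + j38.05 Ω = 4511∠0.5° Ω.

Z = 4511 + j38.05 Ω = 4511∠0.5° Ω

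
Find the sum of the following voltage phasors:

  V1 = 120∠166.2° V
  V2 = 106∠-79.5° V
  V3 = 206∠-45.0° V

Step 1 — Convert each phasor to rectangular form:
  V1 = 120·(cos(166.2°) + j·sin(166.2°)) = -116.5 + j28.62 V
  V2 = 106·(cos(-79.5°) + j·sin(-79.5°)) = 19.32 - j104.2 V
  V3 = 206·(cos(-45.0°) + j·sin(-45.0°)) = 145.7 - j145.7 V
Step 2 — Sum components: V_total = 48.44 - j221.3 V.
Step 3 — Convert to polar: |V_total| = 226.5 V, ∠V_total = -77.7°.

V_total = 226.5∠-77.7° V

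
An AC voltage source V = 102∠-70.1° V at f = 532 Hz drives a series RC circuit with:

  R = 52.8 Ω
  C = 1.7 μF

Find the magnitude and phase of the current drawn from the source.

Step 1 — Angular frequency: ω = 2π·f = 2π·532 = 3343 rad/s.
Step 2 — Component impedances:
  R: Z = R = 52.8 Ω
  C: Z = 1/(jωC) = -j/(ω·C) = 0 - j176 Ω
Step 3 — Series combination: Z_total = R + C = 52.8 - j176 Ω = 183.7∠-73.3° Ω.
Step 4 — Source phasor: V = 102∠-70.1° V = 34.72 - j95.91 V.
Step 5 — Ohm's law: I = V / Z_total = (34.72 - j95.91) / (52.8 - j176) = 0.5543 + j0.03098 A.
Step 6 — Convert to polar: |I| = 0.5552 A, ∠I = 3.2°.

I = 0.5552∠3.2° A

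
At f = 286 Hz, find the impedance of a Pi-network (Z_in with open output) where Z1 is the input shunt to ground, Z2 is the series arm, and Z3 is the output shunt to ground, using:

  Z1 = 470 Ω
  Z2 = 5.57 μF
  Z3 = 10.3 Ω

Step 1 — Angular frequency: ω = 2π·f = 2π·286 = 1797 rad/s.
Step 2 — Component impedances:
  Z1: Z = R = 470 Ω
  Z2: Z = 1/(jωC) = -j/(ω·C) = 0 - j99.91 Ω
  Z3: Z = R = 10.3 Ω
Step 3 — With open output, the series arm Z2 and the output shunt Z3 appear in series to ground: Z2 + Z3 = 10.3 - j99.91 Ω.
Step 4 — Parallel with input shunt Z1: Z_in = Z1 || (Z2 + Z3) = 29.15 - j91.7 Ω = 96.22∠-72.4° Ω.

Z = 29.15 - j91.7 Ω = 96.22∠-72.4° Ω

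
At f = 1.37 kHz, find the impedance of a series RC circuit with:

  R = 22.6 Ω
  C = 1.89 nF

Step 1 — Angular frequency: ω = 2π·f = 2π·1370 = 8608 rad/s.
Step 2 — Component impedances:
  R: Z = R = 22.6 Ω
  C: Z = 1/(jωC) = -j/(ω·C) = 0 - j6.147e+04 Ω
Step 3 — Series combination: Z_total = R + C = 22.6 - j6.147e+04 Ω = 6.147e+04∠-90.0° Ω.

Z = 22.6 - j6.147e+04 Ω = 6.147e+04∠-90.0° Ω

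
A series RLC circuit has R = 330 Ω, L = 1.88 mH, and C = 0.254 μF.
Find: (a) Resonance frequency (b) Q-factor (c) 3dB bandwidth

Step 1 — Resonance: ω₀ = 1/√(LC) = 1/√(0.00188·2.54e-07) = 4.576e+04 rad/s.
Step 2 — f₀ = ω₀/(2π) = 7283 Hz.
Step 3 — Series Q: Q = ω₀L/R = 4.576e+04·0.00188/330 = 0.2607.
Step 4 — Bandwidth: Δω = ω₀/Q = 1.755e+05 rad/s; BW = Δω/(2π) = 2.794e+04 Hz.

(a) f₀ = 7283 Hz  (b) Q = 0.2607  (c) BW = 2.794e+04 Hz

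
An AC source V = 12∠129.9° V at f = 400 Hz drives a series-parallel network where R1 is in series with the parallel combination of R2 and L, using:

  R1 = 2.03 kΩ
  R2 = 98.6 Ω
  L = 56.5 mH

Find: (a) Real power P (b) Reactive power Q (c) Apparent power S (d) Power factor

Step 1 — Angular frequency: ω = 2π·f = 2π·400 = 2513 rad/s.
Step 2 — Component impedances:
  R1: Z = R = 2030 Ω
  R2: Z = R = 98.6 Ω
  L: Z = jωL = j·2513·0.0565 = 0 + j142 Ω
Step 3 — Parallel branch: R2 || L = 1/(1/R2 + 1/L) = 66.53 + j46.19 Ω.
Step 4 — Series with R1: Z_total = R1 + (R2 || L) = 2097 + j46.19 Ω = 2097∠1.3° Ω.
Step 5 — Source phasor: V = 12∠129.9° V = -7.697 + j9.206 V.
Step 6 — Current: I = V / Z = -0.003573 + j0.00447 A = 0.005722∠128.6° A.
Step 7 — Complex power: S = V·I* = 0.06865 + j0.001513 VA.
Step 8 — Real power: P = Re(S) = 0.06865 W.
Step 9 — Reactive power: Q = Im(S) = 0.001513 VAR.
Step 10 — Apparent power: |S| = 0.06867 VA.
Step 11 — Power factor: PF = P/|S| = 0.9998 (lagging).

(a) P = 0.06865 W  (b) Q = 0.001513 VAR  (c) S = 0.06867 VA  (d) PF = 0.9998 (lagging)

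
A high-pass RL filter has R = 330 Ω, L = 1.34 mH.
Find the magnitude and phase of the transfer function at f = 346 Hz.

Step 1 — Angular frequency: ω = 2π·346 = 2174 rad/s.
Step 2 — Transfer function: H(jω) = jωL/(R + jωL).
Step 3 — Numerator jωL = j·2.913; denominator R + jωL = 330 + j2.913.
Step 4 — H = 7.792e-05 + j0.008827.
Step 5 — Magnitude: |H| = 0.008827 (-41.1 dB); phase: φ = 89.5°.

|H| = 0.008827 (-41.1 dB), φ = 89.5°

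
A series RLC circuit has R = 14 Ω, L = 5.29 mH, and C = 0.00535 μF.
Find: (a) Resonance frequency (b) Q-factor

Step 1 — Resonance condition Im(Z)=0 gives ω₀ = 1/√(LC).
Step 2 — ω₀ = 1/√(0.00529·5.35e-09) = 1.88e+05 rad/s.
Step 3 — f₀ = ω₀/(2π) = 2.992e+04 Hz.
Step 4 — Series Q: Q = ω₀L/R = 1.88e+05·0.00529/14 = 71.03.

(a) f₀ = 2.992e+04 Hz  (b) Q = 71.03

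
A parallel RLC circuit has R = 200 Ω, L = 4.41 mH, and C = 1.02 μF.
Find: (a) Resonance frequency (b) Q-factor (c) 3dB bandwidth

Step 1 — Resonance: ω₀ = 1/√(LC) = 1/√(0.00441·1.02e-06) = 1.491e+04 rad/s.
Step 2 — f₀ = ω₀/(2π) = 2373 Hz.
Step 3 — Parallel Q: Q = R/(ω₀L) = 200/(1.491e+04·0.00441) = 3.042.
Step 4 — Bandwidth: Δω = ω₀/Q = 4902 rad/s; BW = Δω/(2π) = 780.2 Hz.

(a) f₀ = 2373 Hz  (b) Q = 3.042  (c) BW = 780.2 Hz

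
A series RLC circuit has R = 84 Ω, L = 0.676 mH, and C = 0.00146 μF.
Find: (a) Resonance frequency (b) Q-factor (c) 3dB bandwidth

Step 1 — Resonance condition Im(Z)=0 gives ω₀ = 1/√(LC).
Step 2 — ω₀ = 1/√(0.000676·1.46e-09) = 1.007e+06 rad/s.
Step 3 — f₀ = ω₀/(2π) = 1.602e+05 Hz.
Step 4 — Series Q: Q = ω₀L/R = 1.007e+06·0.000676/84 = 8.101.
Step 5 — 3dB bandwidth: Δω = ω₀/Q = 1.243e+05 rad/s; BW = Δω/(2π) = 1.978e+04 Hz.

(a) f₀ = 1.602e+05 Hz  (b) Q = 8.101  (c) BW = 1.978e+04 Hz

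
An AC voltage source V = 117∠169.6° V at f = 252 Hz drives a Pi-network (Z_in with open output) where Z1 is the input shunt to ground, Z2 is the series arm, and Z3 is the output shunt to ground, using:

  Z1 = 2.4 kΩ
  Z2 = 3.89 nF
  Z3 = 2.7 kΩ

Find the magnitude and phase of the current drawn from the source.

Step 1 — Angular frequency: ω = 2π·f = 2π·252 = 1583 rad/s.
Step 2 — Component impedances:
  Z1: Z = R = 2400 Ω
  Z2: Z = 1/(jωC) = -j/(ω·C) = 0 - j1.624e+05 Ω
  Z3: Z = R = 2700 Ω
Step 3 — With open output, the series arm Z2 and the output shunt Z3 appear in series to ground: Z2 + Z3 = 2700 - j1.624e+05 Ω.
Step 4 — Parallel with input shunt Z1: Z_in = Z1 || (Z2 + Z3) = 2399 - j35.44 Ω = 2399∠-0.8° Ω.
Step 5 — Source phasor: V = 117∠169.6° V = -115.1 + j21.12 V.
Step 6 — Ohm's law: I = V / Z_total = (-115.1 + j21.12) / (2399 - j35.44) = -0.04809 + j0.008094 A.
Step 7 — Convert to polar: |I| = 0.04877 A, ∠I = 170.4°.

I = 0.04877∠170.4° A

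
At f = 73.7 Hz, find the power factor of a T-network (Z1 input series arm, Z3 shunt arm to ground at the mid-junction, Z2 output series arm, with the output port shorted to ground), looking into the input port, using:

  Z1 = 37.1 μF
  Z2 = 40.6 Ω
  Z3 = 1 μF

Step 1 — Angular frequency: ω = 2π·f = 2π·73.7 = 463.1 rad/s.
Step 2 — Component impedances:
  Z1: Z = 1/(jωC) = -j/(ω·C) = 0 - j58.21 Ω
  Z2: Z = R = 40.6 Ω
  Z3: Z = 1/(jωC) = -j/(ω·C) = 0 - j2159 Ω
Step 3 — With the output port shorted to ground, the output series arm Z2 runs from the junction to ground; the shunt arm Z3 also runs from the junction to ground. They appear in parallel: Z3 || Z2 = 40.59 - j0.763 Ω.
Step 4 — Series with input arm Z1: Z_in = Z1 + (Z3 || Z2) = 40.59 - j58.97 Ω = 71.59∠-55.5° Ω.
Step 5 — Power factor: PF = cos(φ) = Re(Z)/|Z| = 40.586/71.587 = 0.5669.
Step 6 — Type: Im(Z) = -58.97 ⇒ leading (phase φ = -55.5°).

PF = 0.5669 (leading, φ = -55.5°)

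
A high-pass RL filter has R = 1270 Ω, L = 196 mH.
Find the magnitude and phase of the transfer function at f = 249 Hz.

Step 1 — Angular frequency: ω = 2π·249 = 1565 rad/s.
Step 2 — Transfer function: H(jω) = jωL/(R + jωL).
Step 3 — Numerator jωL = j·306.6; denominator R + jωL = 1270 + j306.6.
Step 4 — H = 0.05509 + j0.2282.
Step 5 — Magnitude: |H| = 0.2347 (-12.6 dB); phase: φ = 76.4°.

|H| = 0.2347 (-12.6 dB), φ = 76.4°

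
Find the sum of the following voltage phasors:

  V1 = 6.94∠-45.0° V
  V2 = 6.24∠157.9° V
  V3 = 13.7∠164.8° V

Step 1 — Convert each phasor to rectangular form:
  V1 = 6.94·(cos(-45.0°) + j·sin(-45.0°)) = 4.907 - j4.907 V
  V2 = 6.24·(cos(157.9°) + j·sin(157.9°)) = -5.782 + j2.348 V
  V3 = 13.7·(cos(164.8°) + j·sin(164.8°)) = -13.22 + j3.592 V
Step 2 — Sum components: V_total = -14.09 + j1.032 V.
Step 3 — Convert to polar: |V_total| = 14.13 V, ∠V_total = 175.8°.

V_total = 14.13∠175.8° V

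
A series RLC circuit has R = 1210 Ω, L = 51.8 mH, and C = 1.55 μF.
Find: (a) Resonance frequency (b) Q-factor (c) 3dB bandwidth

Step 1 — Resonance: ω₀ = 1/√(LC) = 1/√(0.0518·1.55e-06) = 3529 rad/s.
Step 2 — f₀ = ω₀/(2π) = 561.7 Hz.
Step 3 — Series Q: Q = ω₀L/R = 3529·0.0518/1210 = 0.1511.
Step 4 — Bandwidth: Δω = ω₀/Q = 2.336e+04 rad/s; BW = Δω/(2π) = 3718 Hz.

(a) f₀ = 561.7 Hz  (b) Q = 0.1511  (c) BW = 3718 Hz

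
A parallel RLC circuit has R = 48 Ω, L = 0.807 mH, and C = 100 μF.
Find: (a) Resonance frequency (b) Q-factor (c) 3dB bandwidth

Step 1 — Resonance: ω₀ = 1/√(LC) = 1/√(0.000807·0.0001) = 3520 rad/s.
Step 2 — f₀ = ω₀/(2π) = 560.3 Hz.
Step 3 — Parallel Q: Q = R/(ω₀L) = 48/(3520·0.000807) = 16.9.
Step 4 — Bandwidth: Δω = ω₀/Q = 208.3 rad/s; BW = Δω/(2π) = 33.16 Hz.

(a) f₀ = 560.3 Hz  (b) Q = 16.9  (c) BW = 33.16 Hz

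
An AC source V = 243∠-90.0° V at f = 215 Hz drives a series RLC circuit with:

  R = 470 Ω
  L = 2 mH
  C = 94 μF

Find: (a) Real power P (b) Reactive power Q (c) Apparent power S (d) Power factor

Step 1 — Angular frequency: ω = 2π·f = 2π·215 = 1351 rad/s.
Step 2 — Component impedances:
  R: Z = R = 470 Ω
  L: Z = jωL = j·1351·0.002 = 0 + j2.702 Ω
  C: Z = 1/(jωC) = -j/(ω·C) = 0 - j7.875 Ω
Step 3 — Series combination: Z_total = R + L + C = 470 - j5.173 Ω = 470∠-0.6° Ω.
Step 4 — Source phasor: V = 243∠-90.0° V = 0 - j243 V.
Step 5 — Current: I = V / Z = 0.00569 - j0.517 A = 0.517∠-89.4° A.
Step 6 — Complex power: S = V·I* = 125.6 - j1.383 VA.
Step 7 — Real power: P = Re(S) = 125.6 W.
Step 8 — Reactive power: Q = Im(S) = -1.383 VAR.
Step 9 — Apparent power: |S| = 125.6 VA.
Step 10 — Power factor: PF = P/|S| = 0.9999 (leading).

(a) P = 125.6 W  (b) Q = -1.383 VAR  (c) S = 125.6 VA  (d) PF = 0.9999 (leading)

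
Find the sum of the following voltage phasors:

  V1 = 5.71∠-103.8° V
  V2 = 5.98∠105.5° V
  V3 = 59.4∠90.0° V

Step 1 — Convert each phasor to rectangular form:
  V1 = 5.71·(cos(-103.8°) + j·sin(-103.8°)) = -1.362 - j5.545 V
  V2 = 5.98·(cos(105.5°) + j·sin(105.5°)) = -1.598 + j5.763 V
  V3 = 59.4·(cos(90.0°) + j·sin(90.0°)) = 0 + j59.4 V
Step 2 — Sum components: V_total = -2.96 + j59.62 V.
Step 3 — Convert to polar: |V_total| = 59.69 V, ∠V_total = 92.8°.

V_total = 59.69∠92.8° V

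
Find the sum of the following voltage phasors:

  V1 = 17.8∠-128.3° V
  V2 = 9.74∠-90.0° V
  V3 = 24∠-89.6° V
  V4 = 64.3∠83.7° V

Step 1 — Convert each phasor to rectangular form:
  V1 = 17.8·(cos(-128.3°) + j·sin(-128.3°)) = -11.03 - j13.97 V
  V2 = 9.74·(cos(-90.0°) + j·sin(-90.0°)) = 0 - j9.74 V
  V3 = 24·(cos(-89.6°) + j·sin(-89.6°)) = 0.1676 - j24 V
  V4 = 64.3·(cos(83.7°) + j·sin(83.7°)) = 7.056 + j63.91 V
Step 2 — Sum components: V_total = -3.809 + j16.2 V.
Step 3 — Convert to polar: |V_total| = 16.64 V, ∠V_total = 103.2°.

V_total = 16.64∠103.2° V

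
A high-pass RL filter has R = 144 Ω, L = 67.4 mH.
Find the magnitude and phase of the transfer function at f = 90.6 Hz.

Step 1 — Angular frequency: ω = 2π·90.6 = 569.3 rad/s.
Step 2 — Transfer function: H(jω) = jωL/(R + jωL).
Step 3 — Numerator jωL = j·38.37; denominator R + jωL = 144 + j38.37.
Step 4 — H = 0.06629 + j0.2488.
Step 5 — Magnitude: |H| = 0.2575 (-11.8 dB); phase: φ = 75.1°.

|H| = 0.2575 (-11.8 dB), φ = 75.1°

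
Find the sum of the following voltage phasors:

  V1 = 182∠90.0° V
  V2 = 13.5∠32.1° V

Step 1 — Convert each phasor to rectangular form:
  V1 = 182·(cos(90.0°) + j·sin(90.0°)) = 0 + j182 V
  V2 = 13.5·(cos(32.1°) + j·sin(32.1°)) = 11.44 + j7.174 V
Step 2 — Sum components: V_total = 11.44 + j189.2 V.
Step 3 — Convert to polar: |V_total| = 189.5 V, ∠V_total = 86.5°.

V_total = 189.5∠86.5° V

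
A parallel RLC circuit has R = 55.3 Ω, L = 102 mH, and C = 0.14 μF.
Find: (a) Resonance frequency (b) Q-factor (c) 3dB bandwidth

Step 1 — Resonance: ω₀ = 1/√(LC) = 1/√(0.102·1.4e-07) = 8368 rad/s.
Step 2 — f₀ = ω₀/(2π) = 1332 Hz.
Step 3 — Parallel Q: Q = R/(ω₀L) = 55.3/(8368·0.102) = 0.06479.
Step 4 — Bandwidth: Δω = ω₀/Q = 1.292e+05 rad/s; BW = Δω/(2π) = 2.056e+04 Hz.

(a) f₀ = 1332 Hz  (b) Q = 0.06479  (c) BW = 2.056e+04 Hz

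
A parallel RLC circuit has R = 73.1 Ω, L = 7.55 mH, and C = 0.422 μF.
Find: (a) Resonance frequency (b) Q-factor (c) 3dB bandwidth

Step 1 — Resonance: ω₀ = 1/√(LC) = 1/√(0.00755·4.22e-07) = 1.772e+04 rad/s.
Step 2 — f₀ = ω₀/(2π) = 2820 Hz.
Step 3 — Parallel Q: Q = R/(ω₀L) = 73.1/(1.772e+04·0.00755) = 0.5465.
Step 4 — Bandwidth: Δω = ω₀/Q = 3.242e+04 rad/s; BW = Δω/(2π) = 5159 Hz.

(a) f₀ = 2820 Hz  (b) Q = 0.5465  (c) BW = 5159 Hz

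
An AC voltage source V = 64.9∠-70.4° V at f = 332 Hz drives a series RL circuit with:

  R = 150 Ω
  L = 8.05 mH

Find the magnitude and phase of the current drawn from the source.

Step 1 — Angular frequency: ω = 2π·f = 2π·332 = 2086 rad/s.
Step 2 — Component impedances:
  R: Z = R = 150 Ω
  L: Z = jωL = j·2086·0.00805 = 0 + j16.79 Ω
Step 3 — Series combination: Z_total = R + L = 150 + j16.79 Ω = 150.9∠6.4° Ω.
Step 4 — Source phasor: V = 64.9∠-70.4° V = 21.77 - j61.14 V.
Step 5 — Ohm's law: I = V / Z_total = (21.77 - j61.14) / (150 + j16.79) = 0.09828 - j0.4186 A.
Step 6 — Convert to polar: |I| = 0.43 A, ∠I = -76.8°.

I = 0.43∠-76.8° A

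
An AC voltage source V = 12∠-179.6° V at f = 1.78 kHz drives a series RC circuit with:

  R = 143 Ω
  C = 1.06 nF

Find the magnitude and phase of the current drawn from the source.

Step 1 — Angular frequency: ω = 2π·f = 2π·1780 = 1.118e+04 rad/s.
Step 2 — Component impedances:
  R: Z = R = 143 Ω
  C: Z = 1/(jωC) = -j/(ω·C) = 0 - j8.435e+04 Ω
Step 3 — Series combination: Z_total = R + C = 143 - j8.435e+04 Ω = 8.435e+04∠-89.9° Ω.
Step 4 — Source phasor: V = 12∠-179.6° V = -12 - j0.08378 V.
Step 5 — Ohm's law: I = V / Z_total = (-12 - j0.08378) / (143 - j8.435e+04) = 7.52e-07 - j0.0001423 A.
Step 6 — Convert to polar: |I| = 0.0001423 A, ∠I = -89.7°.

I = 0.0001423∠-89.7° A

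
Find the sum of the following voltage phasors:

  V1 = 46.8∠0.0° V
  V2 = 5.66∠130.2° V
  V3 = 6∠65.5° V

Step 1 — Convert each phasor to rectangular form:
  V1 = 46.8·(cos(0.0°) + j·sin(0.0°)) = 46.8 V
  V2 = 5.66·(cos(130.2°) + j·sin(130.2°)) = -3.653 + j4.323 V
  V3 = 6·(cos(65.5°) + j·sin(65.5°)) = 2.488 + j5.46 V
Step 2 — Sum components: V_total = 45.63 + j9.783 V.
Step 3 — Convert to polar: |V_total| = 46.67 V, ∠V_total = 12.1°.

V_total = 46.67∠12.1° V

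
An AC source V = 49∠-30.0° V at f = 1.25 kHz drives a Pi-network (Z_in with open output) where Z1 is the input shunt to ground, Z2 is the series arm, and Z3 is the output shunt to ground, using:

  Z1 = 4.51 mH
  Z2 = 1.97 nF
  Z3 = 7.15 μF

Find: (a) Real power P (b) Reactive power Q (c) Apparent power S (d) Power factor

Step 1 — Angular frequency: ω = 2π·f = 2π·1250 = 7854 rad/s.
Step 2 — Component impedances:
  Z1: Z = jωL = j·7854·0.00451 = 0 + j35.42 Ω
  Z2: Z = 1/(jωC) = -j/(ω·C) = 0 - j6.463e+04 Ω
  Z3: Z = 1/(jωC) = -j/(ω·C) = 0 - j17.81 Ω
Step 3 — With open output, the series arm Z2 and the output shunt Z3 appear in series to ground: Z2 + Z3 = 0 - j6.465e+04 Ω.
Step 4 — Parallel with input shunt Z1: Z_in = Z1 || (Z2 + Z3) = 0 + j35.44 Ω = 35.44∠90.0° Ω.
Step 5 — Source phasor: V = 49∠-30.0° V = 42.44 - j24.5 V.
Step 6 — Current: I = V / Z = -0.6913 - j1.197 A = 1.383∠-120.0° A.
Step 7 — Complex power: S = V·I* = 0 + j67.75 VA.
Step 8 — Real power: P = Re(S) = 0 W.
Step 9 — Reactive power: Q = Im(S) = 67.75 VAR.
Step 10 — Apparent power: |S| = 67.75 VA.
Step 11 — Power factor: PF = P/|S| = 0 (lagging).

(a) P = 0 W  (b) Q = 67.75 VAR  (c) S = 67.75 VA  (d) PF = 0 (lagging)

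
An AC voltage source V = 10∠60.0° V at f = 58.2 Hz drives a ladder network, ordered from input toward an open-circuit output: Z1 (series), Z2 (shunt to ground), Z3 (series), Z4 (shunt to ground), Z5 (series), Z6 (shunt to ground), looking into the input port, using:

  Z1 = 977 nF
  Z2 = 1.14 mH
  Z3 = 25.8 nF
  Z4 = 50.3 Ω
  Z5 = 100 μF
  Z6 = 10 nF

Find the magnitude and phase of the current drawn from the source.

Step 1 — Angular frequency: ω = 2π·f = 2π·58.2 = 365.7 rad/s.
Step 2 — Component impedances:
  Z1: Z = 1/(jωC) = -j/(ω·C) = 0 - j2799 Ω
  Z2: Z = jωL = j·365.7·0.00114 = 0 + j0.4169 Ω
  Z3: Z = 1/(jωC) = -j/(ω·C) = 0 - j1.06e+05 Ω
  Z4: Z = R = 50.3 Ω
  Z5: Z = 1/(jωC) = -j/(ω·C) = 0 - j27.35 Ω
  Z6: Z = 1/(jωC) = -j/(ω·C) = 0 - j2.735e+05 Ω
Step 3 — Ladder network (open output): work backward from the far end, alternating series and parallel combinations. Z_in = 0 - j2799 Ω = 2799∠-90.0° Ω.
Step 4 — Source phasor: V = 10∠60.0° V = 5 + j8.66 V.
Step 5 — Ohm's law: I = V / Z_total = (5 + j8.66) / (0 - j2799) = -0.003095 + j0.001787 A.
Step 6 — Convert to polar: |I| = 0.003573 A, ∠I = 150.0°.

I = 0.003573∠150.0° A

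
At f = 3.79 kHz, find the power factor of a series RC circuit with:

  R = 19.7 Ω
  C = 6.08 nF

Step 1 — Angular frequency: ω = 2π·f = 2π·3790 = 2.381e+04 rad/s.
Step 2 — Component impedances:
  R: Z = R = 19.7 Ω
  C: Z = 1/(jωC) = -j/(ω·C) = 0 - j6907 Ω
Step 3 — Series combination: Z_total = R + C = 19.7 - j6907 Ω = 6907∠-89.8° Ω.
Step 4 — Power factor: PF = cos(φ) = Re(Z)/|Z| = 19.7/6907 = 0.002852.
Step 5 — Type: Im(Z) = -6907 ⇒ leading (phase φ = -89.8°).

PF = 0.002852 (leading, φ = -89.8°)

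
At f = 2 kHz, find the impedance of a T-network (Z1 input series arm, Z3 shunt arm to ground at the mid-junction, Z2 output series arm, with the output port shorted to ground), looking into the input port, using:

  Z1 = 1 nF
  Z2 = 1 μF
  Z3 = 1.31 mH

Step 1 — Angular frequency: ω = 2π·f = 2π·2000 = 1.257e+04 rad/s.
Step 2 — Component impedances:
  Z1: Z = 1/(jωC) = -j/(ω·C) = 0 - j7.958e+04 Ω
  Z2: Z = 1/(jωC) = -j/(ω·C) = 0 - j79.58 Ω
  Z3: Z = jωL = j·1.257e+04·0.00131 = 0 + j16.46 Ω
Step 3 — With the output port shorted to ground, the output series arm Z2 runs from the junction to ground; the shunt arm Z3 also runs from the junction to ground. They appear in parallel: Z3 || Z2 = 0 + j20.76 Ω.
Step 4 — Series with input arm Z1: Z_in = Z1 + (Z3 || Z2) = 0 - j7.956e+04 Ω = 7.956e+04∠-90.0° Ω.

Z = 0 - j7.956e+04 Ω = 7.956e+04∠-90.0° Ω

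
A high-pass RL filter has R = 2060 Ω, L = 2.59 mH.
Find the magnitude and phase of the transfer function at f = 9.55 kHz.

Step 1 — Angular frequency: ω = 2π·9550 = 6e+04 rad/s.
Step 2 — Transfer function: H(jω) = jωL/(R + jωL).
Step 3 — Numerator jωL = j·155.4; denominator R + jωL = 2060 + j155.4.
Step 4 — H = 0.005659 + j0.07502.
Step 5 — Magnitude: |H| = 0.07523 (-22.5 dB); phase: φ = 85.7°.

|H| = 0.07523 (-22.5 dB), φ = 85.7°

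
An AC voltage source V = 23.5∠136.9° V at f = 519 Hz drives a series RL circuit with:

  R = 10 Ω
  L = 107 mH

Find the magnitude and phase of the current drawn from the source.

Step 1 — Angular frequency: ω = 2π·f = 2π·519 = 3261 rad/s.
Step 2 — Component impedances:
  R: Z = R = 10 Ω
  L: Z = jωL = j·3261·0.107 = 0 + j348.9 Ω
Step 3 — Series combination: Z_total = R + L = 10 + j348.9 Ω = 349.1∠88.4° Ω.
Step 4 — Source phasor: V = 23.5∠136.9° V = -17.16 + j16.06 V.
Step 5 — Ohm's law: I = V / Z_total = (-17.16 + j16.06) / (10 + j348.9) = 0.04457 + j0.05045 A.
Step 6 — Convert to polar: |I| = 0.06732 A, ∠I = 48.5°.

I = 0.06732∠48.5° A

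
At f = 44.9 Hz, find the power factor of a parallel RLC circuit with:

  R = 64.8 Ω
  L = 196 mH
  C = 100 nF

Step 1 — Angular frequency: ω = 2π·f = 2π·44.9 = 282.1 rad/s.
Step 2 — Component impedances:
  R: Z = R = 64.8 Ω
  L: Z = jωL = j·282.1·0.196 = 0 + j55.29 Ω
  C: Z = 1/(jωC) = -j/(ω·C) = 0 - j3.545e+04 Ω
Step 3 — Parallel combination: 1/Z_total = 1/R + 1/L + 1/C; Z_total = 27.35 + j32 Ω = 42.1∠49.5° Ω.
Step 4 — Power factor: PF = cos(φ) = Re(Z)/|Z| = 27.352/42.1 = 0.6497.
Step 5 — Type: Im(Z) = 32 ⇒ lagging (phase φ = 49.5°).

PF = 0.6497 (lagging, φ = 49.5°)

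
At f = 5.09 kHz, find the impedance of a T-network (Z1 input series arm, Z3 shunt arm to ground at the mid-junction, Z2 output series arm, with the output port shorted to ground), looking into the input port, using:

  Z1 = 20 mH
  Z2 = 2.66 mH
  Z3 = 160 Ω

Step 1 — Angular frequency: ω = 2π·f = 2π·5090 = 3.198e+04 rad/s.
Step 2 — Component impedances:
  Z1: Z = jωL = j·3.198e+04·0.02 = 0 + j639.6 Ω
  Z2: Z = jωL = j·3.198e+04·0.00266 = 0 + j85.07 Ω
  Z3: Z = R = 160 Ω
Step 3 — With the output port shorted to ground, the output series arm Z2 runs from the junction to ground; the shunt arm Z3 also runs from the junction to ground. They appear in parallel: Z3 || Z2 = 35.26 + j66.32 Ω.
Step 4 — Series with input arm Z1: Z_in = Z1 + (Z3 || Z2) = 35.26 + j705.9 Ω = 706.8∠87.1° Ω.

Z = 35.26 + j705.9 Ω = 706.8∠87.1° Ω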